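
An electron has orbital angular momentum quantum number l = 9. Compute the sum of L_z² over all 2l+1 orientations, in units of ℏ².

The allowed m_l values are -9, -8, -7, -6, -5, -4, -3, -2, -1, 0, 1, 2, 3, 4, 5, 6, 7, 8, 9.
Σ m_l² = l(l+1)(2l+1)/3 = 9·10·19/3 = 570.

Σ(L_z)² = 570 ℏ²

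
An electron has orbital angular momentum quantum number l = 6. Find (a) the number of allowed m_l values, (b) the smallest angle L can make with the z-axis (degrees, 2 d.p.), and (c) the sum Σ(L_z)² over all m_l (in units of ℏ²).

13 values; θ_min ≈ 22.21°; Σ(L_z)² = 182 ℏ²

There are 2l+1 = 13 values of m_l.
cos θ_min = 6/√42, so θ_min ≈ 22.21°.
Σ m_l² = 182, so Σ(L_z)² = 182 ℏ².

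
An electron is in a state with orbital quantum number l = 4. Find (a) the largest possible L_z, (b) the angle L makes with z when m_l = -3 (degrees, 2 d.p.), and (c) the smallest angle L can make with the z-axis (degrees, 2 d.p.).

L_z,max = 4ℏ; θ(m_l=-3) ≈ 132.13°; θ_min ≈ 26.57°

L_z,max = lℏ = 4ℏ.
For m_l = -3: cos θ = -3/√20, θ ≈ 132.13°.
cos θ_min = 4/√20, so θ_min ≈ 26.57°.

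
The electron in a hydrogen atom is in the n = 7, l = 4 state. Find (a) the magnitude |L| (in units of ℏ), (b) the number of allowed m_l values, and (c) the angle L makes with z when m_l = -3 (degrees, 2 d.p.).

|L| = 2√5 ℏ ≈ 4.472ℏ; 9 values; θ(m_l=-3) ≈ 132.13°

|L| = ℏ√(4·5) = 2√5 ℏ ≈ 4.472ℏ.
There are 2l+1 = 9 values of m_l.
For m_l = -3: cos θ = -3/√20, θ ≈ 132.13°.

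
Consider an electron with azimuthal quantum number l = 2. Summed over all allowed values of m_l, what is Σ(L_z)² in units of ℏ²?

Σ(L_z)² = 10 ℏ²

The allowed m_l values are -2, -1, 0, 1, 2.
Σ m_l² = l(l+1)(2l+1)/3 = 2·3·5/3 = 10.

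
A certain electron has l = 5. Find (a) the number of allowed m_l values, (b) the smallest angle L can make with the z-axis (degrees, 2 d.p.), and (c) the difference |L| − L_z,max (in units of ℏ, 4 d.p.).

11 values; θ_min ≈ 24.09°; |L|−L_z,max ≈ 0.4772ℏ

There are 2l+1 = 11 values of m_l.
cos θ_min = 5/√30, so θ_min ≈ 24.09°.
|L| − L_z,max = (√30 − 5)ℏ ≈ 0.4772ℏ.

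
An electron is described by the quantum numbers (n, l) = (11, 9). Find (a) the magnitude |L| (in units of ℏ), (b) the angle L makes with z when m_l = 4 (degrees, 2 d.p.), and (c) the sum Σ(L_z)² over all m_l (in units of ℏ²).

|L| = 3√10 ℏ ≈ 9.487ℏ; θ(m_l=4) ≈ 65.06°; Σ(L_z)² = 570 ℏ²

|L| = ℏ√(9·10) = 3√10 ℏ ≈ 9.487ℏ.
For m_l = 4: cos θ = 4/√90, θ ≈ 65.06°.
Σ m_l² = 570, so Σ(L_z)² = 570 ℏ².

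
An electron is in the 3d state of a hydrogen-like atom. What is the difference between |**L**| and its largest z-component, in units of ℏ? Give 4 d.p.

3d means n = 3, l = 2.
|L| = √6 ℏ ≈ 2.4495ℏ, while L_z,max = lℏ = 2ℏ.
The difference is (√6 − 2)ℏ ≈ 0.4495ℏ.

|L| − L_z,max ≈ 0.4495ℏ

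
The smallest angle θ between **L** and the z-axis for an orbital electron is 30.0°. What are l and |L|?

l = 3, |L| = 2√3 ℏ ≈ 3.464ℏ

cos²θ_min = l/(l+1) = 0.7500.
Solving: l = 3.
Then |L| = ℏ√(3·4) = 2√3 ℏ.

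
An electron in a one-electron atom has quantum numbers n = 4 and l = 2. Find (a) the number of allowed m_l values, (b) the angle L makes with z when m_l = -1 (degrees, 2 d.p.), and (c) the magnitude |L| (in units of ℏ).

There are 2l+1 = 5 values of m_l.
For m_l = -1: cos θ = -1/√6, θ ≈ 114.09°.
|L| = ℏ√(2·3) = √6 ℏ ≈ 2.449ℏ.

5 values; θ(m_l=-1) ≈ 114.09°; |L| = √6 ℏ ≈ 2.449ℏ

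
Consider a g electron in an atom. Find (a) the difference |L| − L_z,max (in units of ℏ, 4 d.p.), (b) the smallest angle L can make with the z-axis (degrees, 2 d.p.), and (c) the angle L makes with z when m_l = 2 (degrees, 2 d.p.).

For a g orbital, l = 4.
|L| − L_z,max = (2√5 − 4)ℏ ≈ 0.4721ℏ.
cos θ_min = 4/√20, so θ_min ≈ 26.57°.
For m_l = 2: cos θ = 2/√20, θ ≈ 63.43°.

|L|−L_z,max ≈ 0.4721ℏ; θ_min ≈ 26.57°; θ(m_l=2) ≈ 63.43°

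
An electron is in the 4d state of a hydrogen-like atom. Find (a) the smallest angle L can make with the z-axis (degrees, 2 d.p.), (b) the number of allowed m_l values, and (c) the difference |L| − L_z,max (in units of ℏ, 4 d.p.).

θ_min ≈ 35.26°; 5 values; |L|−L_z,max ≈ 0.4495ℏ

The 4d subshell has l = 2.
cos θ_min = 2/√6, so θ_min ≈ 35.26°.
There are 2l+1 = 5 values of m_l.
|L| − L_z,max = (√6 − 2)ℏ ≈ 0.4495ℏ.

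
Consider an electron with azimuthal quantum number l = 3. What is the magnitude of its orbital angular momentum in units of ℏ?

|L| = ℏ√(l(l+1)) = ℏ√(3·4) = 2√3 ℏ

|L| = 2√3 ℏ ≈ 3.464ℏ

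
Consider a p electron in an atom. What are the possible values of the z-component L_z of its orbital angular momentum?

The letter p corresponds to l = 1.
L_z = m_l ℏ with m_l ranging from −l to +l in integer steps.
For l = 1: m_l ∈ {-1, 0, 1}.

L_z ∈ {−ℏ, 0, ℏ}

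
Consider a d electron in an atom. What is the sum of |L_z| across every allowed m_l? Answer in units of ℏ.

For a d orbital, l = 2.
m_l ∈ {-2, -1, 0, 1, 2}.
Σ|m_l| = l(l+1) = 6.

Σ|L_z| = 6 ℏ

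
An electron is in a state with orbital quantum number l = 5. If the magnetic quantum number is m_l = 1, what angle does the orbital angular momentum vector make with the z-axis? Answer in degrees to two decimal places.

θ ≈ 79.48°

|L| = √(l(l+1)) ℏ = √30 ℏ.
L_z = m_l ℏ = 1ℏ.
cos θ = L_z/|L| = 1/√30, so θ ≈ 79.48°.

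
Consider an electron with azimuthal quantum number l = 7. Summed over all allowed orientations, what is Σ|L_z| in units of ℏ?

m_l runs from −7 to 7, i.e. {-7, -6, -5, -4, -3, -2, -1, 0, 1, 2, 3, 4, 5, 6, 7}.
Σ|m_l| = 2·7(7+1)/2 = 56.

Σ|L_z| = 56 ℏ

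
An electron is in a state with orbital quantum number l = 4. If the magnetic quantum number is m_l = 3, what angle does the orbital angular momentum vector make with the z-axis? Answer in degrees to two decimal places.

|L| = √(l(l+1)) ℏ = 2√5 ℏ.
L_z = m_l ℏ = 3ℏ.
cos θ = L_z/|L| = 3/√20, so θ ≈ 47.87°.

θ ≈ 47.87°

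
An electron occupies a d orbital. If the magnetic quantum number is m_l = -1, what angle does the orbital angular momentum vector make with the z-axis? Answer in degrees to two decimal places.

For a d orbital, l = 2.
|L|² = l(l+1)ℏ² = 6ℏ², so |L| = √6 ℏ.
L_z = m_l ℏ = −1ℏ.
cos θ = L_z/|L| = -1/√6, so θ ≈ 114.09°.

θ ≈ 114.09°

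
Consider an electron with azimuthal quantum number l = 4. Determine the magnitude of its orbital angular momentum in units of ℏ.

|L| = ℏ√(l(l+1)) = ℏ√(4·5) = 2√5 ℏ

|L| = 2√5 ℏ ≈ 4.472ℏ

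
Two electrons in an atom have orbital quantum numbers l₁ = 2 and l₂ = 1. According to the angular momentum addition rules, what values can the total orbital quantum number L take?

Angular momentum addition gives L = |l₁ − l₂|, …, l₁ + l₂.
L ∈ {1, 2, 3}.

L = 1, 2, 3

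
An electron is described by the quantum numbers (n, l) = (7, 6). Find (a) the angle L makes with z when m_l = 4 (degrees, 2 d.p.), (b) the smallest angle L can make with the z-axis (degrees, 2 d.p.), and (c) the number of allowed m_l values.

θ(m_l=4) ≈ 51.89°; θ_min ≈ 22.21°; 13 values

For m_l = 4: cos θ = 4/√42, θ ≈ 51.89°.
cos θ_min = 6/√42, so θ_min ≈ 22.21°.
There are 2l+1 = 13 values of m_l.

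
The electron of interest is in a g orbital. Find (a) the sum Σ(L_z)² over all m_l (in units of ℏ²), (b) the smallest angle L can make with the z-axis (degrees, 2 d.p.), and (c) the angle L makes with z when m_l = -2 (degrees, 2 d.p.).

The letter g corresponds to l = 4.
Σ m_l² = 60, so Σ(L_z)² = 60 ℏ².
cos θ_min = 4/√20, so θ_min ≈ 26.57°.
For m_l = -2: cos θ = -2/√20, θ ≈ 116.57°.

Σ(L_z)² = 60 ℏ²; θ_min ≈ 26.57°; θ(m_l=-2) ≈ 116.57°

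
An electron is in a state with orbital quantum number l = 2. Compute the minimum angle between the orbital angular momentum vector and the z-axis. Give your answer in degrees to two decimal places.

|L| = ℏ√(l(l+1)) = √6 ℏ.
The smallest angle corresponds to the largest L_z, i.e. m_l = l = 2, giving L_z = 2ℏ.
cos θ_min = 2/√6, so θ_min ≈ 35.26°.

θ_min ≈ 35.26°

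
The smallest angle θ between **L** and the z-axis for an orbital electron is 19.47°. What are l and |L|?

l = 8, |L| = 6√2 ℏ ≈ 8.485ℏ

cos θ_min = l/√(l(l+1)) = √(l/(l+1)), so l/(l+1) = cos²(19.47°) = 0.8889.
Thus l = 0.8889/(1 − 0.8889) ≈ 8.
Then |L| = ℏ√(8·9) = 6√2 ℏ.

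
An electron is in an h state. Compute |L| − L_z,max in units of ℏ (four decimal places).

|L| − L_z,max ≈ 0.4772ℏ

The letter h corresponds to l = 5.
|L| = √30 ℏ ≈ 5.4772ℏ, while L_z,max = lℏ = 5ℏ.
The difference is (√30 − 5)ℏ ≈ 0.4772ℏ.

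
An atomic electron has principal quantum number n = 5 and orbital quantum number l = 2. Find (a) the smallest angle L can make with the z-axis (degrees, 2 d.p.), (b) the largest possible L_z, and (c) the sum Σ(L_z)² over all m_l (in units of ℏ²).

θ_min ≈ 35.26°; L_z,max = 2ℏ; Σ(L_z)² = 10 ℏ²

cos θ_min = 2/√6, so θ_min ≈ 35.26°.
L_z,max = lℏ = 2ℏ.
Σ m_l² = 10, so Σ(L_z)² = 10 ℏ².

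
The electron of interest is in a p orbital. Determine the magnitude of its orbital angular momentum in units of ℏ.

|L| = √2 ℏ ≈ 1.414ℏ

P corresponds to l = 1.
|L| = ℏ√(l(l+1)) = ℏ√(1·2) = √2 ℏ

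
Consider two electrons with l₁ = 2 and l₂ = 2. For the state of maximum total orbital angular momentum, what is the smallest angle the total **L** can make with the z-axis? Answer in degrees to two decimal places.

By the triangle rule, |l₁ − l₂| ≤ L ≤ l₁ + l₂.
L ∈ {0, 1, 2, 3, 4}.
The maximum is L = 4, with |L_tot| = ℏ√(4·5) = 2√5 ℏ.
The minimum angle with z is arccos(4/√20) ≈ 26.57°.

θ_min ≈ 26.57°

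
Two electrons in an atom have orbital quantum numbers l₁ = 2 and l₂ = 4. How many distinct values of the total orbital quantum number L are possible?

By the triangle rule, |l₁ − l₂| ≤ L ≤ l₁ + l₂.
So L can be 2, 3, 4, 5, 6.
That is 5 values.

5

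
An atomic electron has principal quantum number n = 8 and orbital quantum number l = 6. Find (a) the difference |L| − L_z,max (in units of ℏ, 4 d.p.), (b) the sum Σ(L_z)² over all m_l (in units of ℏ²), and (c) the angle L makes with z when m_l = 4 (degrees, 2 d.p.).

|L| − L_z,max = (√42 − 6)ℏ ≈ 0.4807ℏ.
Σ m_l² = 182, so Σ(L_z)² = 182 ℏ².
For m_l = 4: cos θ = 4/√42, θ ≈ 51.89°.

|L|−L_z,max ≈ 0.4807ℏ; Σ(L_z)² = 182 ℏ²; θ(m_l=4) ≈ 51.89°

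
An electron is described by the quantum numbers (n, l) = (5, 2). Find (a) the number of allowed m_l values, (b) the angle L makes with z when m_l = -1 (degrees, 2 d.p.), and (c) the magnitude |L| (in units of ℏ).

There are 2l+1 = 5 values of m_l.
For m_l = -1: cos θ = -1/√6, θ ≈ 114.09°.
|L| = ℏ√(2·3) = √6 ℏ ≈ 2.449ℏ.

5 values; θ(m_l=-1) ≈ 114.09°; |L| = √6 ℏ ≈ 2.449ℏ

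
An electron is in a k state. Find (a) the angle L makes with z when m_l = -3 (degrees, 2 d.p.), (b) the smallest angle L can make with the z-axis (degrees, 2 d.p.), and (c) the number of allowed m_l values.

A k state has l = 7.
For m_l = -3: cos θ = -3/√56, θ ≈ 113.63°.
cos θ_min = 7/√56, so θ_min ≈ 20.70°.
There are 2l+1 = 15 values of m_l.

θ(m_l=-3) ≈ 113.63°; θ_min ≈ 20.70°; 15 values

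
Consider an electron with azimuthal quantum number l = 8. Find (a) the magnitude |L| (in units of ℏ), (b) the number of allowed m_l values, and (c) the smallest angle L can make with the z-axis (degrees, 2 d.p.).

|L| = 6√2 ℏ ≈ 8.485ℏ; 17 values; θ_min ≈ 19.47°

|L| = ℏ√(8·9) = 6√2 ℏ ≈ 8.485ℏ.
There are 2l+1 = 17 values of m_l.
cos θ_min = 8/√72, so θ_min ≈ 19.47°.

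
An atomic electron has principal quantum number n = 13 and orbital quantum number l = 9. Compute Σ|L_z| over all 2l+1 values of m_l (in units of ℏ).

The allowed m_l values are -9, -8, -7, -6, -5, -4, -3, -2, -1, 0, 1, 2, 3, 4, 5, 6, 7, 8, 9.
Σ|m_l| = 2(1+2+…+9) = 90.

Σ|L_z| = 90 ℏ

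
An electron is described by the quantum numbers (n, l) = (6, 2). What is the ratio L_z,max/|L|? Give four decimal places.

L_z,max/|L| = 0.8165

|L| = √6 ℏ ≈ 2.4495ℏ, while L_z,max = lℏ = 2ℏ.
L_z,max/|L| = 2/√6 = 0.8165.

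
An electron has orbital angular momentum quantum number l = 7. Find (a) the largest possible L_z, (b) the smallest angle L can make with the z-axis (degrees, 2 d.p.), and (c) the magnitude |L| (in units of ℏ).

L_z,max = lℏ = 7ℏ.
cos θ_min = 7/√56, so θ_min ≈ 20.70°.
|L| = ℏ√(7·8) = 2√14 ℏ ≈ 7.483ℏ.

L_z,max = 7ℏ; θ_min ≈ 20.70°; |L| = 2√14 ℏ ≈ 7.483ℏ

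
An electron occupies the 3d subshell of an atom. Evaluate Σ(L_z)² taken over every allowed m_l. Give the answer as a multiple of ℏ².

Σ(L_z)² = 10 ℏ²

The 3d subshell has l = 2.
m_l ∈ {-2, -1, 0, 1, 2}.
Σ m_l² = l(l+1)(2l+1)/3 = 2·3·5/3 = 10.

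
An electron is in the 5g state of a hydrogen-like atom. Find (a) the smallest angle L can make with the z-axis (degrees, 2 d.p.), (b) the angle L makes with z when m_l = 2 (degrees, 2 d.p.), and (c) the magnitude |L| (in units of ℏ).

θ_min ≈ 26.57°; θ(m_l=2) ≈ 63.43°; |L| = 2√5 ℏ ≈ 4.472ℏ

The 5g subshell has l = 4.
cos θ_min = 4/√20, so θ_min ≈ 26.57°.
For m_l = 2: cos θ = 2/√20, θ ≈ 63.43°.
|L| = ℏ√(4·5) = 2√5 ℏ ≈ 4.472ℏ.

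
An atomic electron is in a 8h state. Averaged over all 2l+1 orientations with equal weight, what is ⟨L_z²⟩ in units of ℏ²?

The 8h subshell has l = 5.
The allowed m_l values are -5, -4, -3, -2, -1, 0, 1, 2, 3, 4, 5.
Average of L_z² over 11 states: 110/11 ℏ² = 10 ℏ².

⟨L_z²⟩ = 10 ℏ²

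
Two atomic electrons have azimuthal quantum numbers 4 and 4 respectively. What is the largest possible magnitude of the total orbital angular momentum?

|L_tot|_max = 6√2 ℏ ≈ 8.485ℏ

L runs from |4 − 4| = 0 to 4 + 4 = 8.
L ∈ {0, 1, 2, 3, 4, 5, 6, 7, 8}.
The largest magnitude corresponds to L = 8: |L_tot| = ℏ√(8·9) = 6√2 ℏ.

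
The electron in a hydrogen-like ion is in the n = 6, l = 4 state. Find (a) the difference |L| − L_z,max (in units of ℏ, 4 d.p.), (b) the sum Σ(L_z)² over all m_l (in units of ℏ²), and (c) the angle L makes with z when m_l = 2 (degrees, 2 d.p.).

|L|−L_z,max ≈ 0.4721ℏ; Σ(L_z)² = 60 ℏ²; θ(m_l=2) ≈ 63.43°

|L| − L_z,max = (2√5 − 4)ℏ ≈ 0.4721ℏ.
Σ m_l² = 60, so Σ(L_z)² = 60 ℏ².
For m_l = 2: cos θ = 2/√20, θ ≈ 63.43°.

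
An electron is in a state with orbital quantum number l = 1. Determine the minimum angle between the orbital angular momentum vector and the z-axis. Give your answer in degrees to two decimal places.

|L| = ℏ√(l(l+1)) = √2 ℏ.
The smallest angle corresponds to the largest L_z, i.e. m_l = l = 1, giving L_z = 1ℏ.
cos θ_min = 1/√2, so θ_min ≈ 45.00°.

θ_min ≈ 45.00°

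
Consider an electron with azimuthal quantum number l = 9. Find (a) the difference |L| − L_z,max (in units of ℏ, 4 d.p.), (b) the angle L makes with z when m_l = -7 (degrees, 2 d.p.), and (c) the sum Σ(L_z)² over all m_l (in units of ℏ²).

|L|−L_z,max ≈ 0.4868ℏ; θ(m_l=-7) ≈ 137.55°; Σ(L_z)² = 570 ℏ²

|L| − L_z,max = (3√10 − 9)ℏ ≈ 0.4868ℏ.
For m_l = -7: cos θ = -7/√90, θ ≈ 137.55°.
Σ m_l² = 570, so Σ(L_z)² = 570 ℏ².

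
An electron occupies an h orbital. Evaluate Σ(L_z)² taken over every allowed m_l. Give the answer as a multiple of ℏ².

Σ(L_z)² = 110 ℏ²

The letter h corresponds to l = 5.
The allowed m_l values are -5, -4, -3, -2, -1, 0, 1, 2, 3, 4, 5.
Σ m_l² = l(l+1)(2l+1)/3 = 5·6·11/3 = 110.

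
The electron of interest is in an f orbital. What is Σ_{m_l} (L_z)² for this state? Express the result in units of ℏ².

Σ(L_z)² = 28 ℏ²

An f state has l = 3.
m_l runs from −3 to 3, i.e. {-3, -2, -1, 0, 1, 2, 3}.
Σ m_l² = l(l+1)(2l+1)/3 = 3·4·7/3 = 28.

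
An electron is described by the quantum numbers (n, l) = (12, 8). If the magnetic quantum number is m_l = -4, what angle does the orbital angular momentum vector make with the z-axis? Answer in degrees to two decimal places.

|L| = ℏ√(l(l+1)) = 6√2 ℏ.
L_z = m_l ℏ = −4ℏ.
cos θ = L_z/|L| = -4/√72, so θ ≈ 118.13°.

θ ≈ 118.13°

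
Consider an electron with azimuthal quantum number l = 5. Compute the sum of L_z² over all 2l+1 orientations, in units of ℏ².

Σ(L_z)² = 110 ℏ²

m_l ∈ {-5, -4, -3, -2, -1, 0, 1, 2, 3, 4, 5}.
Σ m_l² = l(l+1)(2l+1)/3 = 5·6·11/3 = 110.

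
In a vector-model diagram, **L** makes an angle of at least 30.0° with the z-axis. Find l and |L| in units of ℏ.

cos²θ_min = l/(l+1) = 0.7500.
l = cos²θ/sin²θ ≈ 3.
Then |L| = ℏ√(3·4) = 2√3 ℏ.

l = 3, |L| = 2√3 ℏ ≈ 3.464ℏ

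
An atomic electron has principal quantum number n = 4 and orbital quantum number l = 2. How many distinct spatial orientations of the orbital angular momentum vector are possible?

The number of m_l values is 2l + 1 = 2·2 + 1 = 5.

5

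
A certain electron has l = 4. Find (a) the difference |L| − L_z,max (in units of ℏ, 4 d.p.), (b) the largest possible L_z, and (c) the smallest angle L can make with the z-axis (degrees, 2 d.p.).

|L| − L_z,max = (2√5 − 4)ℏ ≈ 0.4721ℏ.
L_z,max = lℏ = 4ℏ.
cos θ_min = 4/√20, so θ_min ≈ 26.57°.

|L|−L_z,max ≈ 0.4721ℏ; L_z,max = 4ℏ; θ_min ≈ 26.57°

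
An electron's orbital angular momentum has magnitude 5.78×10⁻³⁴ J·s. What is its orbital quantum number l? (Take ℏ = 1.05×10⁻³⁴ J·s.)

Dividing by ℏ: |L|/ℏ ≈ 5.505.
Set l(l+1) = 30.30; the integer solution is l = 5.

l = 5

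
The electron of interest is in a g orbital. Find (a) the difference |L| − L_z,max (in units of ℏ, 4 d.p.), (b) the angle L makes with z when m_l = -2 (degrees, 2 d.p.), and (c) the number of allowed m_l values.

|L|−L_z,max ≈ 0.4721ℏ; θ(m_l=-2) ≈ 116.57°; 9 values

A g state has l = 4.
|L| − L_z,max = (2√5 − 4)ℏ ≈ 0.4721ℏ.
For m_l = -2: cos θ = -2/√20, θ ≈ 116.57°.
There are 2l+1 = 9 values of m_l.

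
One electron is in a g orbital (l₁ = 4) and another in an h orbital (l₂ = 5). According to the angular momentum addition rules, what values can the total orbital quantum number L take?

By the triangle rule, |l₁ − l₂| ≤ L ≤ l₁ + l₂.
Allowed values: L = 1, 2, 3, 4, 5, 6, 7, 8, 9.

L = 1, 2, 3, 4, 5, 6, 7, 8, 9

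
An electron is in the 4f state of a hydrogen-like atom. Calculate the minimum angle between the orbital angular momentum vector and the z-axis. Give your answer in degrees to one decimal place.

θ_min ≈ 30.0°

4f means n = 4, l = 3.
|L|² = l(l+1)ℏ² = 12ℏ², so |L| = 2√3 ℏ.
The smallest angle corresponds to the largest L_z, i.e. m_l = l = 3, giving L_z = 3ℏ.
cos θ_min = 3/√12, so θ_min ≈ 30.0°.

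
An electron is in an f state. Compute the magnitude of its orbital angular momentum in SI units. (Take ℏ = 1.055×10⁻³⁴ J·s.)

|L| = 3.655×10⁻³⁴ J·s

For an f orbital, l = 3.
|L| = ℏ√(l(l+1)) = ℏ√(3·4) = 2√3 ℏ
Numerically, |L| = 3.464 × (1.055×10⁻³⁴ J·s) = 3.655×10⁻³⁴ J·s.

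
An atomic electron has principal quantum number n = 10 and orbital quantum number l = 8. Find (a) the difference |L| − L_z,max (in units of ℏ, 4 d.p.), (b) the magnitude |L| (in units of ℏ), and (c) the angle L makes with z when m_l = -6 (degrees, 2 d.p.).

|L| − L_z,max = (6√2 − 8)ℏ ≈ 0.4853ℏ.
|L| = ℏ√(8·9) = 6√2 ℏ ≈ 8.485ℏ.
For m_l = -6: cos θ = -6/√72, θ ≈ 135.00°.

|L|−L_z,max ≈ 0.4853ℏ; |L| = 6√2 ℏ ≈ 8.485ℏ; θ(m_l=-6) ≈ 135.00°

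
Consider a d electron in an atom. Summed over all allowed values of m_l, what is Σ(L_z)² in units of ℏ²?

Σ(L_z)² = 10 ℏ²

The letter d corresponds to l = 2.
The allowed m_l values are -2, -1, 0, 1, 2.
Σ m_l² = l(l+1)(2l+1)/3 = 2·3·5/3 = 10.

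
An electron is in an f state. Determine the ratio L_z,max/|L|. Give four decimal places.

L_z,max/|L| = 0.8660

The letter f corresponds to l = 3.
|L| = 2√3 ℏ ≈ 3.4641ℏ, while L_z,max = lℏ = 3ℏ.
L_z,max/|L| = 3/√12 = 0.8660.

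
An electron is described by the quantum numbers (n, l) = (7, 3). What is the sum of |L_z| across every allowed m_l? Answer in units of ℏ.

m_l ∈ {-3, -2, -1, 0, 1, 2, 3}.
Σ|m_l| = l(l+1) = 12.

Σ|L_z| = 12 ℏ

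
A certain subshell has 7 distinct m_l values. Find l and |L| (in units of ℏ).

l = 3, |L| = 2√3 ℏ ≈ 3.464ℏ

2l + 1 = 7 ⇒ l = 3.
|L| = ℏ√(l(l+1)) = ℏ√(3·4) = 2√3 ℏ.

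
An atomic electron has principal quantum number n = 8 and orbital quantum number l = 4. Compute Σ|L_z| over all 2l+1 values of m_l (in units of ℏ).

m_l ∈ {-4, -3, -2, -1, 0, 1, 2, 3, 4}.
Σ|m_l| = 2(1+2+…+4) = 20.

Σ|L_z| = 20 ℏ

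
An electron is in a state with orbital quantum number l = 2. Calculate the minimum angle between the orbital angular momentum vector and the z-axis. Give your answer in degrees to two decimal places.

|L|² = l(l+1)ℏ² = 6ℏ², so |L| = √6 ℏ.
The smallest angle corresponds to the largest L_z, i.e. m_l = l = 2, giving L_z = 2ℏ.
cos θ_min = 2/√6, so θ_min ≈ 35.26°.

θ_min ≈ 35.26°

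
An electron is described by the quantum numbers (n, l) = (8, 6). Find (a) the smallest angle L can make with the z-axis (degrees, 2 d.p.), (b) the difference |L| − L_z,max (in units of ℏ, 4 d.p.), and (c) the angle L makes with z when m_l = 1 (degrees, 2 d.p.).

cos θ_min = 6/√42, so θ_min ≈ 22.21°.
|L| − L_z,max = (√42 − 6)ℏ ≈ 0.4807ℏ.
For m_l = 1: cos θ = 1/√42, θ ≈ 81.12°.

θ_min ≈ 22.21°; |L|−L_z,max ≈ 0.4807ℏ; θ(m_l=1) ≈ 81.12°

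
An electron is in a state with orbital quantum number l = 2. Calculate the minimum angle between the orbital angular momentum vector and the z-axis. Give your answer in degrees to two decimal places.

θ_min ≈ 35.26°

|L|² = l(l+1)ℏ² = 6ℏ², so |L| = √6 ℏ.
The smallest angle corresponds to the largest L_z, i.e. m_l = l = 2, giving L_z = 2ℏ.
cos θ_min = 2/√6, so θ_min ≈ 35.26°.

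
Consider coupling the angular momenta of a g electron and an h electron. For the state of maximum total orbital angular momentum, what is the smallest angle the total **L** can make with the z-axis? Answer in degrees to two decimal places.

θ_min ≈ 18.43°

L runs from |4 − 5| = 1 to 4 + 5 = 9.
So L can be 1, 2, 3, 4, 5, 6, 7, 8, 9.
The maximum is L = 9, with |L_tot| = ℏ√(9·10) = 3√10 ℏ.
The minimum angle with z is arccos(9/√90) ≈ 18.43°.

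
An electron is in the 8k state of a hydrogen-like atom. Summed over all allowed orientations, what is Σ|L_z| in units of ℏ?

Σ|L_z| = 56 ℏ

The 8k subshell has l = 7.
m_l ∈ {-7, -6, -5, -4, -3, -2, -1, 0, 1, 2, 3, 4, 5, 6, 7}.
Σ|m_l| = 2·7(7+1)/2 = 56.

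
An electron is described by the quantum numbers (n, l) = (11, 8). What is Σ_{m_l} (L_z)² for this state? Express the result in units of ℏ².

m_l ∈ {-8, -7, -6, -5, -4, -3, -2, -1, 0, 1, 2, 3, 4, 5, 6, 7, 8}.
Σ m_l² = 2·(1 + 4 + 9 + 16 + 25 + 36 + 49 + 64) = 408.

Σ(L_z)² = 408 ℏ²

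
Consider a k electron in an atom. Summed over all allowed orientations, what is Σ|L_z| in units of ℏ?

Σ|L_z| = 56 ℏ

For a k orbital, l = 7.
The allowed m_l values are -7, -6, -5, -4, -3, -2, -1, 0, 1, 2, 3, 4, 5, 6, 7.
Σ|m_l| = l(l+1) = 56.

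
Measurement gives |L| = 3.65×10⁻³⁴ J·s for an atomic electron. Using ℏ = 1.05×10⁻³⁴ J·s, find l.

l = 3

Dividing by ℏ: |L|/ℏ ≈ 3.476.
(|L|/ℏ)² = l(l+1) ≈ 12.08 ⇒ l = 3.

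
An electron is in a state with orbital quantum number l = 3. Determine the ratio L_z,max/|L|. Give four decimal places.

|L| = 2√3 ℏ ≈ 3.4641ℏ, while L_z,max = lℏ = 3ℏ.
L_z,max/|L| = 3/√12 = 0.8660.

L_z,max/|L| = 0.8660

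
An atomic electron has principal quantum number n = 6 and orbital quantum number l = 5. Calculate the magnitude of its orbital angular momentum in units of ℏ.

|L| = ℏ√(l(l+1)) = ℏ√(5·6) = √30 ℏ

|L| = √30 ℏ ≈ 5.477ℏ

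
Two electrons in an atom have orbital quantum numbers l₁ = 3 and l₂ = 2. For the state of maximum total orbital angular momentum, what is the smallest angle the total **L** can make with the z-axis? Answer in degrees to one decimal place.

θ_min ≈ 24.1°

L runs from |3 − 2| = 1 to 3 + 2 = 5.
L ∈ {1, 2, 3, 4, 5}.
The maximum is L = 5, with |L_tot| = ℏ√(5·6) = √30 ℏ.
The minimum angle with z is arccos(5/√30) ≈ 24.1°.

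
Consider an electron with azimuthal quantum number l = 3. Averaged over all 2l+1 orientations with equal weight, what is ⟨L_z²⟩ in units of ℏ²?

m_l ∈ {-3, -2, -1, 0, 1, 2, 3}.
Average of L_z² over 7 states: 28/7 ℏ² = 4 ℏ².

⟨L_z²⟩ = 4 ℏ²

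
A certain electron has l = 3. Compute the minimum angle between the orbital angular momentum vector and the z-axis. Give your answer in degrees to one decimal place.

|L| = √(l(l+1)) ℏ = 2√3 ℏ.
The smallest angle corresponds to the largest L_z, i.e. m_l = l = 3, giving L_z = 3ℏ.
cos θ_min = 3/√12, so θ_min ≈ 30.0°.

θ_min ≈ 30.0°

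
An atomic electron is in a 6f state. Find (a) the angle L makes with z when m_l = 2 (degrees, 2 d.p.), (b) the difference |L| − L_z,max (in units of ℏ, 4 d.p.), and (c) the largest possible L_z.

θ(m_l=2) ≈ 54.74°; |L|−L_z,max ≈ 0.4641ℏ; L_z,max = 3ℏ

For 6f, l = 3.
For m_l = 2: cos θ = 2/√12, θ ≈ 54.74°.
|L| − L_z,max = (2√3 − 3)ℏ ≈ 0.4641ℏ.
L_z,max = lℏ = 3ℏ.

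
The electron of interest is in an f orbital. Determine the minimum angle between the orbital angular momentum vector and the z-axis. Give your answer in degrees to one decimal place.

For an f orbital, l = 3.
|L| = ℏ√(l(l+1)) = 2√3 ℏ.
The smallest angle corresponds to the largest L_z, i.e. m_l = l = 3, giving L_z = 3ℏ.
cos θ_min = 3/√12, so θ_min ≈ 30.0°.

θ_min ≈ 30.0°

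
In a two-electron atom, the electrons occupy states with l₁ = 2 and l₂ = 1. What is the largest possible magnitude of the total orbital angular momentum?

L runs from |2 − 1| = 1 to 2 + 1 = 3.
So L can be 1, 2, 3.
The largest magnitude corresponds to L = 3: |L_tot| = ℏ√(3·4) = 2√3 ℏ.

|L_tot|_max = 2√3 ℏ ≈ 3.464ℏ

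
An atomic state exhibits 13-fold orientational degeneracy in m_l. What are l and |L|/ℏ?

Since there are 2l+1 = 13 values of m_l, l = 6.
Then |L| = √(l(l+1)) ℏ = √42 ℏ.

l = 6, |L| = √42 ℏ ≈ 6.481ℏ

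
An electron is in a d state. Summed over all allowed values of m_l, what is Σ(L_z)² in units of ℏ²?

Σ(L_z)² = 10 ℏ²

D corresponds to l = 2.
m_l ∈ {-2, -1, 0, 1, 2}.
Summing m² from −2 to 2: Σ m_l² = 10.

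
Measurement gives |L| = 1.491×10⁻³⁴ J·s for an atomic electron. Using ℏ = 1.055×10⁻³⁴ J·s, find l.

|L|/ℏ = (1.491×10⁻³⁴)/(1.055×10⁻³⁴) ≈ 1.413.
(|L|/ℏ)² = l(l+1) ≈ 2.00 ⇒ l = 1.

l = 1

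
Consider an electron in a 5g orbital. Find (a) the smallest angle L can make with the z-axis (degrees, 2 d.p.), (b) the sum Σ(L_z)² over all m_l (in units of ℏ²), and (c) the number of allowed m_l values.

θ_min ≈ 26.57°; Σ(L_z)² = 60 ℏ²; 9 values

For 5g, l = 4.
cos θ_min = 4/√20, so θ_min ≈ 26.57°.
Σ m_l² = 60, so Σ(L_z)² = 60 ℏ².
There are 2l+1 = 9 values of m_l.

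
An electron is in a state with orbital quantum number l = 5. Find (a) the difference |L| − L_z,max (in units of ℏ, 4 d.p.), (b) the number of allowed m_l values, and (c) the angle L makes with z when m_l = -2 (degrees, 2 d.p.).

|L|−L_z,max ≈ 0.4772ℏ; 11 values; θ(m_l=-2) ≈ 111.42°

|L| − L_z,max = (√30 − 5)ℏ ≈ 0.4772ℏ.
There are 2l+1 = 11 values of m_l.
For m_l = -2: cos θ = -2/√30, θ ≈ 111.42°.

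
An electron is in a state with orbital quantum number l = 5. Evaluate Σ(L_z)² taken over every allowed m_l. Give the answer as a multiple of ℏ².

m_l ∈ {-5, -4, -3, -2, -1, 0, 1, 2, 3, 4, 5}.
Summing m² from −5 to 5: Σ m_l² = 110.

Σ(L_z)² = 110 ℏ²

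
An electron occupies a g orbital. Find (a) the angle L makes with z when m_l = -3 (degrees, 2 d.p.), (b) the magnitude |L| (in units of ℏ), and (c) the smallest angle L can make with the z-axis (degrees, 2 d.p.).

θ(m_l=-3) ≈ 132.13°; |L| = 2√5 ℏ ≈ 4.472ℏ; θ_min ≈ 26.57°

A g state has l = 4.
For m_l = -3: cos θ = -3/√20, θ ≈ 132.13°.
|L| = ℏ√(4·5) = 2√5 ℏ ≈ 4.472ℏ.
cos θ_min = 4/√20, so θ_min ≈ 26.57°.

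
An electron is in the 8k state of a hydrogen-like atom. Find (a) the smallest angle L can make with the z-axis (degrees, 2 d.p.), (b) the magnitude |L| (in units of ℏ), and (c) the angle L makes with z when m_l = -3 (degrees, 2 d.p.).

8k means n = 8, l = 7.
cos θ_min = 7/√56, so θ_min ≈ 20.70°.
|L| = ℏ√(7·8) = 2√14 ℏ ≈ 7.483ℏ.
For m_l = -3: cos θ = -3/√56, θ ≈ 113.63°.

θ_min ≈ 20.70°; |L| = 2√14 ℏ ≈ 7.483ℏ; θ(m_l=-3) ≈ 113.63°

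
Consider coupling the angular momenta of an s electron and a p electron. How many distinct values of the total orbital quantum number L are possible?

1

L runs from |0 − 1| = 1 to 0 + 1 = 1.
L ∈ {1}.
That is 1 value.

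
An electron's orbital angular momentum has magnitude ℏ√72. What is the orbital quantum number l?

(|L|/ℏ)² = l(l+1) = 72.
l² + l − 72 = 0 ⇒ l = 8.

l = 8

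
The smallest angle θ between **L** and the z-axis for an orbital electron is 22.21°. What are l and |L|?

l = 6, |L| = √42 ℏ ≈ 6.481ℏ

At minimum angle, m_l = l, so cos θ = l/√(l(l+1)); cos²θ = l/(l+1) = 0.8571.
l = cos²θ/sin²θ ≈ 6.
Then |L| = ℏ√(6·7) = √42 ℏ.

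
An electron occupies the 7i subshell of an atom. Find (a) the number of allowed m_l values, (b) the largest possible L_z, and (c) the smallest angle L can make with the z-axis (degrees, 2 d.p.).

13 values; L_z,max = 6ℏ; θ_min ≈ 22.21°

The 7i subshell has l = 6.
There are 2l+1 = 13 values of m_l.
L_z,max = lℏ = 6ℏ.
cos θ_min = 6/√42, so θ_min ≈ 22.21°.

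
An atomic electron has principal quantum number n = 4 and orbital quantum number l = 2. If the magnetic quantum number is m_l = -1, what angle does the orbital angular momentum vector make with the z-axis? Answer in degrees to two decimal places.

|L| = ℏ√(l(l+1)) = √6 ℏ.
L_z = m_l ℏ = −1ℏ.
cos θ = L_z/|L| = -1/√6, so θ ≈ 114.09°.

θ ≈ 114.09°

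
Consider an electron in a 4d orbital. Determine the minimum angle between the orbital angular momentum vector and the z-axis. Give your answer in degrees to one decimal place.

θ_min ≈ 35.3°

For 4d, l = 2.
|L| = ℏ√(l(l+1)) = √6 ℏ.
The smallest angle corresponds to the largest L_z, i.e. m_l = l = 2, giving L_z = 2ℏ.
cos θ_min = 2/√6, so θ_min ≈ 35.3°.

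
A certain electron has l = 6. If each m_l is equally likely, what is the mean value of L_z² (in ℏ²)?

⟨L_z²⟩ = 14 ℏ²

The allowed m_l values are -6, -5, -4, -3, -2, -1, 0, 1, 2, 3, 4, 5, 6.
⟨L_z²⟩ = ℏ²·(Σ m_l²)/(2l+1) = ℏ²·182/13 = 14ℏ².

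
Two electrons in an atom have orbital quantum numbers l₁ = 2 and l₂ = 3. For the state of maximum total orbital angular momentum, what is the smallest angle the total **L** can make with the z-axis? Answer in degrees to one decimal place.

The total orbital quantum number L ranges from |l₁ − l₂| to l₁ + l₂ in integer steps.
Allowed values: L = 1, 2, 3, 4, 5.
The maximum is L = 5, with |L_tot| = ℏ√(5·6) = √30 ℏ.
The minimum angle with z is arccos(5/√30) ≈ 24.1°.

θ_min ≈ 24.1°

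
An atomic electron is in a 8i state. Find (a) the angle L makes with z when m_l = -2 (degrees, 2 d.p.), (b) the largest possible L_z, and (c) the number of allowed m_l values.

θ(m_l=-2) ≈ 107.98°; L_z,max = 6ℏ; 13 values

For 8i, l = 6.
For m_l = -2: cos θ = -2/√42, θ ≈ 107.98°.
L_z,max = lℏ = 6ℏ.
There are 2l+1 = 13 values of m_l.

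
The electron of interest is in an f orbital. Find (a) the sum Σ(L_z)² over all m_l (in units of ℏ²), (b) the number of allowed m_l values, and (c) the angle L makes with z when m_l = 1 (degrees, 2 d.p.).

Σ(L_z)² = 28 ℏ²; 7 values; θ(m_l=1) ≈ 73.22°

For an f orbital, l = 3.
Σ m_l² = 28, so Σ(L_z)² = 28 ℏ².
There are 2l+1 = 7 values of m_l.
For m_l = 1: cos θ = 1/√12, θ ≈ 73.22°.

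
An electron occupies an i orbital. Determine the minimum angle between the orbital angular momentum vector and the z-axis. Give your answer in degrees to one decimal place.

θ_min ≈ 22.2°

An i state has l = 6.
|L| = √(l(l+1)) ℏ = √42 ℏ.
The smallest angle corresponds to the largest L_z, i.e. m_l = l = 6, giving L_z = 6ℏ.
cos θ_min = 6/√42, so θ_min ≈ 22.2°.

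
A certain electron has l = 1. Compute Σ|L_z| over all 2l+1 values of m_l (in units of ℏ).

Σ|L_z| = 2 ℏ

The allowed m_l values are -1, 0, 1.
Σ|m_l| = 2·1(1+1)/2 = 2.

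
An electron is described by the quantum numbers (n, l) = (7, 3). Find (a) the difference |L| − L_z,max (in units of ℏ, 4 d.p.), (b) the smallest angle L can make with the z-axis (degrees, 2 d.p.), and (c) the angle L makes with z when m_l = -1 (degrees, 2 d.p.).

|L| − L_z,max = (2√3 − 3)ℏ ≈ 0.4641ℏ.
cos θ_min = 3/√12, so θ_min ≈ 30.00°.
For m_l = -1: cos θ = -1/√12, θ ≈ 106.78°.

|L|−L_z,max ≈ 0.4641ℏ; θ_min ≈ 30.00°; θ(m_l=-1) ≈ 106.78°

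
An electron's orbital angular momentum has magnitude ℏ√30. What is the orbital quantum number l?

|L| = ℏ√(l(l+1)), so l(l+1) = 30.
l² + l − 30 = 0 ⇒ l = 5.

l = 5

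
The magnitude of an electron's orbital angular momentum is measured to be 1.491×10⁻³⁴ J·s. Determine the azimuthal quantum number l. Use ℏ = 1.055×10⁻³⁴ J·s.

l = 1

Dividing by ℏ: |L|/ℏ ≈ 1.413.
(|L|/ℏ)² = l(l+1) ≈ 2.00 ⇒ l = 1.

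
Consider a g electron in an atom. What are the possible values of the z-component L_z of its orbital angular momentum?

L_z ∈ {−4ℏ, −3ℏ, −2ℏ, −ℏ, 0, ℏ, 2ℏ, 3ℏ, 4ℏ}

G corresponds to l = 4.
L_z = m_l ℏ with m_l ranging from −l to +l in integer steps.
For l = 4: m_l ∈ {-4, -3, -2, -1, 0, 1, 2, 3, 4}.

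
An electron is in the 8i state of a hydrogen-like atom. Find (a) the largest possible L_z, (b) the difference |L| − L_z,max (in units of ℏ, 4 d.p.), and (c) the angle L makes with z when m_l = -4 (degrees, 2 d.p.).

L_z,max = 6ℏ; |L|−L_z,max ≈ 0.4807ℏ; θ(m_l=-4) ≈ 128.11°

The 8i subshell has l = 6.
L_z,max = lℏ = 6ℏ.
|L| − L_z,max = (√42 − 6)ℏ ≈ 0.4807ℏ.
For m_l = -4: cos θ = -4/√42, θ ≈ 128.11°.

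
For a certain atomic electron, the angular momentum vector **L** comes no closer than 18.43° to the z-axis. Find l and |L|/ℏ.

cos θ_min = l/√(l(l+1)) = √(l/(l+1)), so l/(l+1) = cos²(18.43°) = 0.9001.
Solving: l = 9.
Then |L| = ℏ√(9·10) = 3√10 ℏ.

l = 9, |L| = 3√10 ℏ ≈ 9.487ℏ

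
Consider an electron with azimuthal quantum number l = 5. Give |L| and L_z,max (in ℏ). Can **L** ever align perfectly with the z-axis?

|L| = √30 ℏ ≈ 5.4772ℏ, while L_z,max = lℏ = 5ℏ.
Since |L| > L_z,max, the vector can never point exactly along z; the closest it comes is θ_min = arccos(5/√30) ≈ 24.1°.

No: L_z,max = 5ℏ < |L| = √30 ℏ ≈ 5.477ℏ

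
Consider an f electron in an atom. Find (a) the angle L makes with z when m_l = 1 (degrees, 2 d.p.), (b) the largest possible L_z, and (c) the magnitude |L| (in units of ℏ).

θ(m_l=1) ≈ 73.22°; L_z,max = 3ℏ; |L| = 2√3 ℏ ≈ 3.464ℏ

For an f orbital, l = 3.
For m_l = 1: cos θ = 1/√12, θ ≈ 73.22°.
L_z,max = lℏ = 3ℏ.
|L| = ℏ√(3·4) = 2√3 ℏ ≈ 3.464ℏ.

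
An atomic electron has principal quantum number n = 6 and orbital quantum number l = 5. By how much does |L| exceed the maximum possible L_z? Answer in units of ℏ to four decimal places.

|L| − L_z,max ≈ 0.4772ℏ

|L| = √30 ℏ ≈ 5.4772ℏ, while L_z,max = lℏ = 5ℏ.
The difference is (√30 − 5)ℏ ≈ 0.4772ℏ.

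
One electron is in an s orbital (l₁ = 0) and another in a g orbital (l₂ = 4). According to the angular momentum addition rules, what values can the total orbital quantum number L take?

L runs from |0 − 4| = 4 to 0 + 4 = 4.
Allowed values: L = 4.

L = 4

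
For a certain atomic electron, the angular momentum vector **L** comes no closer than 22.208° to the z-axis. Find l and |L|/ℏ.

At minimum angle, m_l = l, so cos θ = l/√(l(l+1)); cos²θ = l/(l+1) = 0.8571.
Thus l = 0.8571/(1 − 0.8571) ≈ 6.
Then |L| = ℏ√(6·7) = √42 ℏ.

l = 6, |L| = √42 ℏ ≈ 6.481ℏ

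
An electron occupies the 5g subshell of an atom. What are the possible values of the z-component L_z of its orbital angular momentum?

The 5g subshell has l = 4.
L_z = m_l ℏ with m_l ranging from −l to +l in integer steps.
For l = 4: m_l ∈ {-4, -3, -2, -1, 0, 1, 2, 3, 4}.

L_z ∈ {−4ℏ, −3ℏ, −2ℏ, −ℏ, 0, ℏ, 2ℏ, 3ℏ, 4ℏ}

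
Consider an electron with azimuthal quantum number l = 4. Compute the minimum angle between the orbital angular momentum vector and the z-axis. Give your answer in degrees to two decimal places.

θ_min ≈ 26.57°

|L|² = l(l+1)ℏ² = 20ℏ², so |L| = 2√5 ℏ.
The smallest angle corresponds to the largest L_z, i.e. m_l = l = 4, giving L_z = 4ℏ.
cos θ_min = 4/√20, so θ_min ≈ 26.57°.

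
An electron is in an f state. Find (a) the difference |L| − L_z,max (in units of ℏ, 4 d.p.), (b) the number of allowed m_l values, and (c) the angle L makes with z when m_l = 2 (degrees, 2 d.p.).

|L|−L_z,max ≈ 0.4641ℏ; 7 values; θ(m_l=2) ≈ 54.74°

The letter f corresponds to l = 3.
|L| − L_z,max = (2√3 − 3)ℏ ≈ 0.4641ℏ.
There are 2l+1 = 7 values of m_l.
For m_l = 2: cos θ = 2/√12, θ ≈ 54.74°.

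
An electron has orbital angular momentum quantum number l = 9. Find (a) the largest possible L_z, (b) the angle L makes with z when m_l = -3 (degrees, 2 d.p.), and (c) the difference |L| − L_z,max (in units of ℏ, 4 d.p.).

L_z,max = lℏ = 9ℏ.
For m_l = -3: cos θ = -3/√90, θ ≈ 108.43°.
|L| − L_z,max = (3√10 − 9)ℏ ≈ 0.4868ℏ.

L_z,max = 9ℏ; θ(m_l=-3) ≈ 108.43°; |L|−L_z,max ≈ 0.4868ℏ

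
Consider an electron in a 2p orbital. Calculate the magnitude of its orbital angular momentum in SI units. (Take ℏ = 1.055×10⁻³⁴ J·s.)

2p means n = 2, l = 1.
|L| = ℏ√(l(l+1)) = ℏ√(1·2) = √2 ℏ
Numerically, |L| = 1.414 × (1.055×10⁻³⁴ J·s) = 1.492×10⁻³⁴ J·s.

|L| = 1.492×10⁻³⁴ J·s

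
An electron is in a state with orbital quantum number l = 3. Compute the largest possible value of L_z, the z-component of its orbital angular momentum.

L_z = m_l ℏ with m_l ∈ {−3, …, 3}; the maximum is m_l = 3.

L_z,max = 3ℏ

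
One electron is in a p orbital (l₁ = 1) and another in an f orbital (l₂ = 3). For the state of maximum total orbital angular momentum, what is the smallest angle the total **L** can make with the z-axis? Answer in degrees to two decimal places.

θ_min ≈ 26.57°

The total orbital quantum number L ranges from |l₁ − l₂| to l₁ + l₂ in integer steps.
Allowed values: L = 2, 3, 4.
The maximum is L = 4, with |L_tot| = ℏ√(4·5) = 2√5 ℏ.
The minimum angle with z is arccos(4/√20) ≈ 26.57°.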